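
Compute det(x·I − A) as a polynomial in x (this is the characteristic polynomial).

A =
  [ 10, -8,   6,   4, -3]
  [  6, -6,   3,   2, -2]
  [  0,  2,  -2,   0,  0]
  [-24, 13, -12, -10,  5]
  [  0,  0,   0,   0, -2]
x^5 + 10*x^4 + 40*x^3 + 80*x^2 + 80*x + 32

Expanding det(x·I − A) (e.g. by cofactor expansion or by noting that A is similar to its Jordan form J, which has the same characteristic polynomial as A) gives
  χ_A(x) = x^5 + 10*x^4 + 40*x^3 + 80*x^2 + 80*x + 32
which factors as (x + 2)^5. The eigenvalues (with algebraic multiplicities) are λ = -2 with multiplicity 5.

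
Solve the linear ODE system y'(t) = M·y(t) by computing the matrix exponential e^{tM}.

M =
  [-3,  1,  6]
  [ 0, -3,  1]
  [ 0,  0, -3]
e^{tM} =
  [exp(-3*t), t*exp(-3*t), t^2*exp(-3*t)/2 + 6*t*exp(-3*t)]
  [0, exp(-3*t), t*exp(-3*t)]
  [0, 0, exp(-3*t)]

Strategy: write M = P · J · P⁻¹ where J is a Jordan canonical form, so e^{tM} = P · e^{tJ} · P⁻¹, and e^{tJ} can be computed block-by-block.

M has Jordan form
J =
  [-3,  1,  0]
  [ 0, -3,  1]
  [ 0,  0, -3]
(up to reordering of blocks).

Per-block formulas:
  For a 3×3 Jordan block J_3(-3): exp(t · J_3(-3)) = e^(-3t)·(I + t·N + (t^2/2)·N^2), where N is the 3×3 nilpotent shift.

After assembling e^{tJ} and conjugating by P, we get:

e^{tM} =
  [exp(-3*t), t*exp(-3*t), t^2*exp(-3*t)/2 + 6*t*exp(-3*t)]
  [0, exp(-3*t), t*exp(-3*t)]
  [0, 0, exp(-3*t)]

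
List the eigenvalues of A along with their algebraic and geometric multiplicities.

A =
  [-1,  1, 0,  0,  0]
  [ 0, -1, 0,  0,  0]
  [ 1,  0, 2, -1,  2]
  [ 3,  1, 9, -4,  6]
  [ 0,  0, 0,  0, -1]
λ = -1: alg = 5, geom = 3

Step 1 — factor the characteristic polynomial to read off the algebraic multiplicities:
  χ_A(x) = (x + 1)^5

Step 2 — compute geometric multiplicities via the rank-nullity identity g(λ) = n − rank(A − λI):
  rank(A − (-1)·I) = 2, so dim ker(A − (-1)·I) = n − 2 = 3

Summary:
  λ = -1: algebraic multiplicity = 5, geometric multiplicity = 3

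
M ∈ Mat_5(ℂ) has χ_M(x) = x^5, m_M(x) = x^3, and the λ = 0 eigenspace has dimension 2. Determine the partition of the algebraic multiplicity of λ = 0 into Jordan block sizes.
Block sizes for λ = 0: [3, 2]

Step 1 — from the characteristic polynomial, algebraic multiplicity of λ = 0 is 5. From dim ker(M − (0)·I) = 2, there are exactly 2 Jordan blocks for λ = 0.
Step 2 — from the minimal polynomial, the factor (x − 0)^3 tells us the largest block for λ = 0 has size 3.
Step 3 — with total size 5, 2 blocks, and largest block 3, the block sizes (in nonincreasing order) are [3, 2].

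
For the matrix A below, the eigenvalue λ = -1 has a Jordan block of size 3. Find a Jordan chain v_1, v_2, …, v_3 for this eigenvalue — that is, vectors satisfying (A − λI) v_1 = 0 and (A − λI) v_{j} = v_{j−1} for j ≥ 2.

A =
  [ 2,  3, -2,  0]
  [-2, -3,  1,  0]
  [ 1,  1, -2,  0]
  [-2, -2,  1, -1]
A Jordan chain for λ = -1 of length 3:
v_1 = (1, -1, 0, -1)ᵀ
v_2 = (3, -2, 1, -2)ᵀ
v_3 = (1, 0, 0, 0)ᵀ

Let N = A − (-1)·I. We want v_3 with N^3 v_3 = 0 but N^2 v_3 ≠ 0; then v_{j-1} := N · v_j for j = 3, …, 2.

Pick v_3 = (1, 0, 0, 0)ᵀ.
Then v_2 = N · v_3 = (3, -2, 1, -2)ᵀ.
Then v_1 = N · v_2 = (1, -1, 0, -1)ᵀ.

Sanity check: (A − (-1)·I) v_1 = (0, 0, 0, 0)ᵀ = 0. ✓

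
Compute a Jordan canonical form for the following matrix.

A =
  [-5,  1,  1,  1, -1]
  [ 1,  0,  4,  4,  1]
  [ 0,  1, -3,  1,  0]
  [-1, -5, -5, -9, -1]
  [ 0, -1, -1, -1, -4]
J_1(-5) ⊕ J_2(-4) ⊕ J_1(-4) ⊕ J_1(-4)

The characteristic polynomial is
  det(x·I − A) = x^5 + 21*x^4 + 176*x^3 + 736*x^2 + 1536*x + 1280 = (x + 4)^4*(x + 5)

Eigenvalues and multiplicities (the geometric multiplicity of λ is n − rank(A − λI), which equals the number of Jordan blocks for λ):
  λ = -5: algebraic multiplicity = 1, geometric multiplicity = 1
  λ = -4: algebraic multiplicity = 4, geometric multiplicity = 3

Determining the block sizes for each eigenvalue:
  λ = -5: one block (gm = 1), so the single block has size am = 1 → block sizes [1]
  λ = -4: 3 blocks summing to 4 forces exactly one block of size 2 and the rest size 1 → block sizes [2, 1, 1]

Assembling the blocks gives a Jordan form
J =
  [-5,  0,  0,  0,  0]
  [ 0, -4,  1,  0,  0]
  [ 0,  0, -4,  0,  0]
  [ 0,  0,  0, -4,  0]
  [ 0,  0,  0,  0, -4]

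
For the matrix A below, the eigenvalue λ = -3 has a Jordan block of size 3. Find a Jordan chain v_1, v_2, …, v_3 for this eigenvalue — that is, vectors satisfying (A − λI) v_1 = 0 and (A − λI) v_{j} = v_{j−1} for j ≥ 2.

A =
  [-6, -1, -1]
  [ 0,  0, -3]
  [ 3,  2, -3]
A Jordan chain for λ = -3 of length 3:
v_1 = (6, -9, -9)ᵀ
v_2 = (-3, 0, 3)ᵀ
v_3 = (1, 0, 0)ᵀ

Let N = A − (-3)·I. We want v_3 with N^3 v_3 = 0 but N^2 v_3 ≠ 0; then v_{j-1} := N · v_j for j = 3, …, 2.

Pick v_3 = (1, 0, 0)ᵀ.
Then v_2 = N · v_3 = (-3, 0, 3)ᵀ.
Then v_1 = N · v_2 = (6, -9, -9)ᵀ.

Sanity check: (A − (-3)·I) v_1 = (0, 0, 0)ᵀ = 0. ✓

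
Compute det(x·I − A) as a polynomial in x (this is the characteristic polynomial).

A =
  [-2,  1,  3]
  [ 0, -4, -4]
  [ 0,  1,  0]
x^3 + 6*x^2 + 12*x + 8

Expanding det(x·I − A) (e.g. by cofactor expansion or by noting that A is similar to its Jordan form J, which has the same characteristic polynomial as A) gives
  χ_A(x) = x^3 + 6*x^2 + 12*x + 8
which factors as (x + 2)^3. The eigenvalues (with algebraic multiplicities) are λ = -2 with multiplicity 3.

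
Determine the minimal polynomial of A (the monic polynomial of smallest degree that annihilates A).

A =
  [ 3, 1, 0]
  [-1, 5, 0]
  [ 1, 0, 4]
x^3 - 12*x^2 + 48*x - 64

The characteristic polynomial is χ_A(x) = (x - 4)^3, so the eigenvalues are known. The minimal polynomial is
  m_A(x) = Π_λ (x − λ)^{k_λ}
where k_λ is the size of the *largest* Jordan block for λ (equivalently, the smallest k with (A − λI)^k v = 0 for every generalised eigenvector v of λ).

  λ = 4: largest Jordan block has size 3, contributing (x − 4)^3

So m_A(x) = (x - 4)^3 = x^3 - 12*x^2 + 48*x - 64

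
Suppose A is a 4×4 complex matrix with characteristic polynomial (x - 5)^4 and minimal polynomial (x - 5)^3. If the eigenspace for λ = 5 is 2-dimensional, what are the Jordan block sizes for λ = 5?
Block sizes for λ = 5: [3, 1]

Step 1 — from the characteristic polynomial, algebraic multiplicity of λ = 5 is 4. From dim ker(A − (5)·I) = 2, there are exactly 2 Jordan blocks for λ = 5.
Step 2 — from the minimal polynomial, the factor (x − 5)^3 tells us the largest block for λ = 5 has size 3.
Step 3 — with total size 4, 2 blocks, and largest block 3, the block sizes (in nonincreasing order) are [3, 1].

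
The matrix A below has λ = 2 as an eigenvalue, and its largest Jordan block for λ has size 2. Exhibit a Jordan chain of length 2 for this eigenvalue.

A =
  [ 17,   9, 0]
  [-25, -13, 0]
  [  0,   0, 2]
A Jordan chain for λ = 2 of length 2:
v_1 = (15, -25, 0)ᵀ
v_2 = (1, 0, 0)ᵀ

Let N = A − (2)·I. We want v_2 with N^2 v_2 = 0 but N^1 v_2 ≠ 0; then v_{j-1} := N · v_j for j = 2, …, 2.

Pick v_2 = (1, 0, 0)ᵀ.
Then v_1 = N · v_2 = (15, -25, 0)ᵀ.

Sanity check: (A − (2)·I) v_1 = (0, 0, 0)ᵀ = 0. ✓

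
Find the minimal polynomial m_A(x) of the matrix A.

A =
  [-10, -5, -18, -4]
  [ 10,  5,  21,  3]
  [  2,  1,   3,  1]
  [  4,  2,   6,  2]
x^3

The characteristic polynomial is χ_A(x) = x^4, so the eigenvalues are known. The minimal polynomial is
  m_A(x) = Π_λ (x − λ)^{k_λ}
where k_λ is the size of the *largest* Jordan block for λ (equivalently, the smallest k with (A − λI)^k v = 0 for every generalised eigenvector v of λ).

  λ = 0: largest Jordan block has size 3, contributing (x − 0)^3

So m_A(x) = x^3 = x^3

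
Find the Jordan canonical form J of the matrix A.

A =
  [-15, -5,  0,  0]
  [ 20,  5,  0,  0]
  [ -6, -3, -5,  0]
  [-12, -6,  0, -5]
J_2(-5) ⊕ J_1(-5) ⊕ J_1(-5)

The characteristic polynomial is
  det(x·I − A) = x^4 + 20*x^3 + 150*x^2 + 500*x + 625 = (x + 5)^4

Eigenvalues and multiplicities (the geometric multiplicity of λ is n − rank(A − λI), which equals the number of Jordan blocks for λ):
  λ = -5: algebraic multiplicity = 4, geometric multiplicity = 3

Determining the block sizes for each eigenvalue:
  λ = -5: 3 blocks summing to 4 forces exactly one block of size 2 and the rest size 1 → block sizes [2, 1, 1]

Assembling the blocks gives a Jordan form
J =
  [-5,  1,  0,  0]
  [ 0, -5,  0,  0]
  [ 0,  0, -5,  0]
  [ 0,  0,  0, -5]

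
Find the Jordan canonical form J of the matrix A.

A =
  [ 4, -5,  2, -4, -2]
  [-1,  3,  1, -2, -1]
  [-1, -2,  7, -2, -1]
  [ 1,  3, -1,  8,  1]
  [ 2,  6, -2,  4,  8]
J_3(6) ⊕ J_1(6) ⊕ J_1(6)

The characteristic polynomial is
  det(x·I − A) = x^5 - 30*x^4 + 360*x^3 - 2160*x^2 + 6480*x - 7776 = (x - 6)^5

Eigenvalues and multiplicities (the geometric multiplicity of λ is n − rank(A − λI), which equals the number of Jordan blocks for λ):
  λ = 6: algebraic multiplicity = 5, geometric multiplicity = 3

Determining the block sizes for each eigenvalue:
  λ = 6: with am = 5 and gm = 3, the partition is not yet determined (e.g. several partitions of 5 into 3 parts exist). Let N = A − (6)·I. Computing rank(N^1) = 2, rank(N^2) = 1, rank(N^3) = 0; the number of blocks of size ≥ j is rank(N^{j−1}) − rank(N^j), giving [3, 1, 1]. So we have 1 block(s) of size 3, 2 block(s) of size 1 → block sizes [3, 1, 1]

Assembling the blocks gives a Jordan form
J =
  [6, 1, 0, 0, 0]
  [0, 6, 1, 0, 0]
  [0, 0, 6, 0, 0]
  [0, 0, 0, 6, 0]
  [0, 0, 0, 0, 6]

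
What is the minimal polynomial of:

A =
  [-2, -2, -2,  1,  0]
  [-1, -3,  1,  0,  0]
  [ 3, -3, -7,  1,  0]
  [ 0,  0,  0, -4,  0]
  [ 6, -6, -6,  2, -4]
x^2 + 8*x + 16

The characteristic polynomial is χ_A(x) = (x + 4)^5, so the eigenvalues are known. The minimal polynomial is
  m_A(x) = Π_λ (x − λ)^{k_λ}
where k_λ is the size of the *largest* Jordan block for λ (equivalently, the smallest k with (A − λI)^k v = 0 for every generalised eigenvector v of λ).

  λ = -4: largest Jordan block has size 2, contributing (x + 4)^2

So m_A(x) = (x + 4)^2 = x^2 + 8*x + 16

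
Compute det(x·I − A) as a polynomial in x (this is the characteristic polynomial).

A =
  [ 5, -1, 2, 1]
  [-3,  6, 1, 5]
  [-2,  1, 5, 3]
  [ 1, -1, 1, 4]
x^4 - 20*x^3 + 150*x^2 - 500*x + 625

Expanding det(x·I − A) (e.g. by cofactor expansion or by noting that A is similar to its Jordan form J, which has the same characteristic polynomial as A) gives
  χ_A(x) = x^4 - 20*x^3 + 150*x^2 - 500*x + 625
which factors as (x - 5)^4. The eigenvalues (with algebraic multiplicities) are λ = 5 with multiplicity 4.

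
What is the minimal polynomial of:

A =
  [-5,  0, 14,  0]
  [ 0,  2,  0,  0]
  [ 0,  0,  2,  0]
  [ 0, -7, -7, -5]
x^2 + 3*x - 10

The characteristic polynomial is χ_A(x) = (x - 2)^2*(x + 5)^2, so the eigenvalues are known. The minimal polynomial is
  m_A(x) = Π_λ (x − λ)^{k_λ}
where k_λ is the size of the *largest* Jordan block for λ (equivalently, the smallest k with (A − λI)^k v = 0 for every generalised eigenvector v of λ).

  λ = -5: largest Jordan block has size 1, contributing (x + 5)
  λ = 2: largest Jordan block has size 1, contributing (x − 2)

So m_A(x) = (x - 2)*(x + 5) = x^2 + 3*x - 10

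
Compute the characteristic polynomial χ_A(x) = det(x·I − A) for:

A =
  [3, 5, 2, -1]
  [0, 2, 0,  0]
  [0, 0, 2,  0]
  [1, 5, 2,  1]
x^4 - 8*x^3 + 24*x^2 - 32*x + 16

Expanding det(x·I − A) (e.g. by cofactor expansion or by noting that A is similar to its Jordan form J, which has the same characteristic polynomial as A) gives
  χ_A(x) = x^4 - 8*x^3 + 24*x^2 - 32*x + 16
which factors as (x - 2)^4. The eigenvalues (with algebraic multiplicities) are λ = 2 with multiplicity 4.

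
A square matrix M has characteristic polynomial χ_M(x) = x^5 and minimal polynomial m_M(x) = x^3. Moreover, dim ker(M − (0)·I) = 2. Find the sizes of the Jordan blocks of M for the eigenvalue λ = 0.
Block sizes for λ = 0: [3, 2]

Step 1 — from the characteristic polynomial, algebraic multiplicity of λ = 0 is 5. From dim ker(M − (0)·I) = 2, there are exactly 2 Jordan blocks for λ = 0.
Step 2 — from the minimal polynomial, the factor (x − 0)^3 tells us the largest block for λ = 0 has size 3.
Step 3 — with total size 5, 2 blocks, and largest block 3, the block sizes (in nonincreasing order) are [3, 2].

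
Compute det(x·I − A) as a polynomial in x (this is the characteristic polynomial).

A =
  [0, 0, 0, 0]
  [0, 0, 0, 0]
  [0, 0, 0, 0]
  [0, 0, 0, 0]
x^4

Expanding det(x·I − A) (e.g. by cofactor expansion or by noting that A is similar to its Jordan form J, which has the same characteristic polynomial as A) gives
  χ_A(x) = x^4
which factors as x^4. The eigenvalues (with algebraic multiplicities) are λ = 0 with multiplicity 4.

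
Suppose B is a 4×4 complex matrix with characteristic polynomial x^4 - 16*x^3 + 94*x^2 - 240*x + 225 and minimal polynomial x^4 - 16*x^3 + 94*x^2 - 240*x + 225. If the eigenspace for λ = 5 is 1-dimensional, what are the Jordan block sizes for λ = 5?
Block sizes for λ = 5: [2]

Step 1 — from the characteristic polynomial, algebraic multiplicity of λ = 5 is 2. From dim ker(B − (5)·I) = 1, there are exactly 1 Jordan blocks for λ = 5.
Step 2 — from the minimal polynomial, the factor (x − 5)^2 tells us the largest block for λ = 5 has size 2.
Step 3 — with total size 2, 1 blocks, and largest block 2, the block sizes (in nonincreasing order) are [2].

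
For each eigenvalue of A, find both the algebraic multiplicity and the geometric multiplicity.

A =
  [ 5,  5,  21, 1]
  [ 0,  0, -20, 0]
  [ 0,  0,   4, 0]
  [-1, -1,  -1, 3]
λ = 0: alg = 1, geom = 1; λ = 4: alg = 3, geom = 2

Step 1 — factor the characteristic polynomial to read off the algebraic multiplicities:
  χ_A(x) = x*(x - 4)^3

Step 2 — compute geometric multiplicities via the rank-nullity identity g(λ) = n − rank(A − λI):
  rank(A − (0)·I) = 3, so dim ker(A − (0)·I) = n − 3 = 1
  rank(A − (4)·I) = 2, so dim ker(A − (4)·I) = n − 2 = 2

Summary:
  λ = 0: algebraic multiplicity = 1, geometric multiplicity = 1
  λ = 4: algebraic multiplicity = 3, geometric multiplicity = 2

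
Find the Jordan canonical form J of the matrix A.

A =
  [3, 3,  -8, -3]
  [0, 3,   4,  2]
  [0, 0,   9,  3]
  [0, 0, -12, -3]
J_2(3) ⊕ J_2(3)

The characteristic polynomial is
  det(x·I − A) = x^4 - 12*x^3 + 54*x^2 - 108*x + 81 = (x - 3)^4

Eigenvalues and multiplicities (the geometric multiplicity of λ is n − rank(A − λI), which equals the number of Jordan blocks for λ):
  λ = 3: algebraic multiplicity = 4, geometric multiplicity = 2

Determining the block sizes for each eigenvalue:
  λ = 3: with am = 4 and gm = 2, the partition is not yet determined (e.g. several partitions of 4 into 2 parts exist). Let N = A − (3)·I. Computing rank(N^1) = 2, rank(N^2) = 0; the number of blocks of size ≥ j is rank(N^{j−1}) − rank(N^j), giving [2, 2]. So we have 2 block(s) of size 2 → block sizes [2, 2]

Assembling the blocks gives a Jordan form
J =
  [3, 1, 0, 0]
  [0, 3, 0, 0]
  [0, 0, 3, 1]
  [0, 0, 0, 3]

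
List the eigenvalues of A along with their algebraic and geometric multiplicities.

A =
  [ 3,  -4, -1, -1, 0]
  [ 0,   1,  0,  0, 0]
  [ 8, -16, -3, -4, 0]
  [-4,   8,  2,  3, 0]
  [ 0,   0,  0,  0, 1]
λ = 1: alg = 5, geom = 4

Step 1 — factor the characteristic polynomial to read off the algebraic multiplicities:
  χ_A(x) = (x - 1)^5

Step 2 — compute geometric multiplicities via the rank-nullity identity g(λ) = n − rank(A − λI):
  rank(A − (1)·I) = 1, so dim ker(A − (1)·I) = n − 1 = 4

Summary:
  λ = 1: algebraic multiplicity = 5, geometric multiplicity = 4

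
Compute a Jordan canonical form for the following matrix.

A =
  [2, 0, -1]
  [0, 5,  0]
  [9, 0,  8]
J_2(5) ⊕ J_1(5)

The characteristic polynomial is
  det(x·I − A) = x^3 - 15*x^2 + 75*x - 125 = (x - 5)^3

Eigenvalues and multiplicities (the geometric multiplicity of λ is n − rank(A − λI), which equals the number of Jordan blocks for λ):
  λ = 5: algebraic multiplicity = 3, geometric multiplicity = 2

Determining the block sizes for each eigenvalue:
  λ = 5: 2 blocks summing to 3 forces exactly one block of size 2 and the rest size 1 → block sizes [2, 1]

Assembling the blocks gives a Jordan form
J =
  [5, 1, 0]
  [0, 5, 0]
  [0, 0, 5]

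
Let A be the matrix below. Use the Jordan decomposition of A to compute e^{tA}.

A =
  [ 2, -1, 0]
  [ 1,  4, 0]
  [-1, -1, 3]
e^{tA} =
  [-t*exp(3*t) + exp(3*t), -t*exp(3*t), 0]
  [t*exp(3*t), t*exp(3*t) + exp(3*t), 0]
  [-t*exp(3*t), -t*exp(3*t), exp(3*t)]

Strategy: write A = P · J · P⁻¹ where J is a Jordan canonical form, so e^{tA} = P · e^{tJ} · P⁻¹, and e^{tJ} can be computed block-by-block.

A has Jordan form
J =
  [3, 1, 0]
  [0, 3, 0]
  [0, 0, 3]
(up to reordering of blocks).

Per-block formulas:
  For a 1×1 block at λ = 3: exp(t · [3]) = [e^(3t)].
  For a 2×2 Jordan block J_2(3): exp(t · J_2(3)) = e^(3t)·(I + t·N), where N is the 2×2 nilpotent shift.

After assembling e^{tJ} and conjugating by P, we get:

e^{tA} =
  [-t*exp(3*t) + exp(3*t), -t*exp(3*t), 0]
  [t*exp(3*t), t*exp(3*t) + exp(3*t), 0]
  [-t*exp(3*t), -t*exp(3*t), exp(3*t)]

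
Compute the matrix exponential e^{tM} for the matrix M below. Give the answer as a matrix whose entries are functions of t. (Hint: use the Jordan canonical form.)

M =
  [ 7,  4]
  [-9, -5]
e^{tM} =
  [6*t*exp(t) + exp(t), 4*t*exp(t)]
  [-9*t*exp(t), -6*t*exp(t) + exp(t)]

Strategy: write M = P · J · P⁻¹ where J is a Jordan canonical form, so e^{tM} = P · e^{tJ} · P⁻¹, and e^{tJ} can be computed block-by-block.

M has Jordan form
J =
  [1, 1]
  [0, 1]
(up to reordering of blocks).

Per-block formulas:
  For a 2×2 Jordan block J_2(1): exp(t · J_2(1)) = e^(1t)·(I + t·N), where N is the 2×2 nilpotent shift.

After assembling e^{tJ} and conjugating by P, we get:

e^{tM} =
  [6*t*exp(t) + exp(t), 4*t*exp(t)]
  [-9*t*exp(t), -6*t*exp(t) + exp(t)]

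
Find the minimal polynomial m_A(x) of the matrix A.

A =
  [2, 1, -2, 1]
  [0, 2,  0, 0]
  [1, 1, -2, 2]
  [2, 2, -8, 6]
x^3 - 6*x^2 + 12*x - 8

The characteristic polynomial is χ_A(x) = (x - 2)^4, so the eigenvalues are known. The minimal polynomial is
  m_A(x) = Π_λ (x − λ)^{k_λ}
where k_λ is the size of the *largest* Jordan block for λ (equivalently, the smallest k with (A − λI)^k v = 0 for every generalised eigenvector v of λ).

  λ = 2: largest Jordan block has size 3, contributing (x − 2)^3

So m_A(x) = (x - 2)^3 = x^3 - 6*x^2 + 12*x - 8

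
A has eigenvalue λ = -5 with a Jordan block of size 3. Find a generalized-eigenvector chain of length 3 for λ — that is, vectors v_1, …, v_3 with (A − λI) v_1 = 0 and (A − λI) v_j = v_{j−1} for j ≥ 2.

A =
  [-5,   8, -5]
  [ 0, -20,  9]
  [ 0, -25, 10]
A Jordan chain for λ = -5 of length 3:
v_1 = (5, 0, 0)ᵀ
v_2 = (8, -15, -25)ᵀ
v_3 = (0, 1, 0)ᵀ

Let N = A − (-5)·I. We want v_3 with N^3 v_3 = 0 but N^2 v_3 ≠ 0; then v_{j-1} := N · v_j for j = 3, …, 2.

Pick v_3 = (0, 1, 0)ᵀ.
Then v_2 = N · v_3 = (8, -15, -25)ᵀ.
Then v_1 = N · v_2 = (5, 0, 0)ᵀ.

Sanity check: (A − (-5)·I) v_1 = (0, 0, 0)ᵀ = 0. ✓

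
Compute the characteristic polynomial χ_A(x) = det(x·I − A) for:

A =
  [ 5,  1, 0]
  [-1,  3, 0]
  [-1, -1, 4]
x^3 - 12*x^2 + 48*x - 64

Expanding det(x·I − A) (e.g. by cofactor expansion or by noting that A is similar to its Jordan form J, which has the same characteristic polynomial as A) gives
  χ_A(x) = x^3 - 12*x^2 + 48*x - 64
which factors as (x - 4)^3. The eigenvalues (with algebraic multiplicities) are λ = 4 with multiplicity 3.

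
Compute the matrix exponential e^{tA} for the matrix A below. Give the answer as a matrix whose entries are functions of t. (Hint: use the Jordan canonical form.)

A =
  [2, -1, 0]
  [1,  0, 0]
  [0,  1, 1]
e^{tA} =
  [t*exp(t) + exp(t), -t*exp(t), 0]
  [t*exp(t), -t*exp(t) + exp(t), 0]
  [t^2*exp(t)/2, -t^2*exp(t)/2 + t*exp(t), exp(t)]

Strategy: write A = P · J · P⁻¹ where J is a Jordan canonical form, so e^{tA} = P · e^{tJ} · P⁻¹, and e^{tJ} can be computed block-by-block.

A has Jordan form
J =
  [1, 1, 0]
  [0, 1, 1]
  [0, 0, 1]
(up to reordering of blocks).

Per-block formulas:
  For a 3×3 Jordan block J_3(1): exp(t · J_3(1)) = e^(1t)·(I + t·N + (t^2/2)·N^2), where N is the 3×3 nilpotent shift.

After assembling e^{tJ} and conjugating by P, we get:

e^{tA} =
  [t*exp(t) + exp(t), -t*exp(t), 0]
  [t*exp(t), -t*exp(t) + exp(t), 0]
  [t^2*exp(t)/2, -t^2*exp(t)/2 + t*exp(t), exp(t)]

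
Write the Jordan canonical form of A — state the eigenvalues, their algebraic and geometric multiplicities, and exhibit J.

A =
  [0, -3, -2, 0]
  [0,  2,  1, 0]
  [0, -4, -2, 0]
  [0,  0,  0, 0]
J_3(0) ⊕ J_1(0)

The characteristic polynomial is
  det(x·I − A) = x^4

Eigenvalues and multiplicities (the geometric multiplicity of λ is n − rank(A − λI), which equals the number of Jordan blocks for λ):
  λ = 0: algebraic multiplicity = 4, geometric multiplicity = 2

Determining the block sizes for each eigenvalue:
  λ = 0: with am = 4 and gm = 2, the partition is not yet determined (e.g. several partitions of 4 into 2 parts exist). Let N = A − (0)·I. Computing rank(N^1) = 2, rank(N^2) = 1, rank(N^3) = 0; the number of blocks of size ≥ j is rank(N^{j−1}) − rank(N^j), giving [2, 1, 1]. So we have 1 block(s) of size 3, 1 block(s) of size 1 → block sizes [3, 1]

Assembling the blocks gives a Jordan form
J =
  [0, 1, 0, 0]
  [0, 0, 1, 0]
  [0, 0, 0, 0]
  [0, 0, 0, 0]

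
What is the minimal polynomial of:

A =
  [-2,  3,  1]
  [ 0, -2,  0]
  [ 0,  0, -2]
x^2 + 4*x + 4

The characteristic polynomial is χ_A(x) = (x + 2)^3, so the eigenvalues are known. The minimal polynomial is
  m_A(x) = Π_λ (x − λ)^{k_λ}
where k_λ is the size of the *largest* Jordan block for λ (equivalently, the smallest k with (A − λI)^k v = 0 for every generalised eigenvector v of λ).

  λ = -2: largest Jordan block has size 2, contributing (x + 2)^2

So m_A(x) = (x + 2)^2 = x^2 + 4*x + 4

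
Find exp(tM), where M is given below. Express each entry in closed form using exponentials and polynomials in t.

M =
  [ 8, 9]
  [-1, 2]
e^{tM} =
  [3*t*exp(5*t) + exp(5*t), 9*t*exp(5*t)]
  [-t*exp(5*t), -3*t*exp(5*t) + exp(5*t)]

Strategy: write M = P · J · P⁻¹ where J is a Jordan canonical form, so e^{tM} = P · e^{tJ} · P⁻¹, and e^{tJ} can be computed block-by-block.

M has Jordan form
J =
  [5, 1]
  [0, 5]
(up to reordering of blocks).

Per-block formulas:
  For a 2×2 Jordan block J_2(5): exp(t · J_2(5)) = e^(5t)·(I + t·N), where N is the 2×2 nilpotent shift.

After assembling e^{tJ} and conjugating by P, we get:

e^{tM} =
  [3*t*exp(5*t) + exp(5*t), 9*t*exp(5*t)]
  [-t*exp(5*t), -3*t*exp(5*t) + exp(5*t)]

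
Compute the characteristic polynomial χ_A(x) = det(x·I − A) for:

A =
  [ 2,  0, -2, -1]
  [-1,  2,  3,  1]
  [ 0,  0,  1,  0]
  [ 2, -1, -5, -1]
x^4 - 4*x^3 + 6*x^2 - 4*x + 1

Expanding det(x·I − A) (e.g. by cofactor expansion or by noting that A is similar to its Jordan form J, which has the same characteristic polynomial as A) gives
  χ_A(x) = x^4 - 4*x^3 + 6*x^2 - 4*x + 1
which factors as (x - 1)^4. The eigenvalues (with algebraic multiplicities) are λ = 1 with multiplicity 4.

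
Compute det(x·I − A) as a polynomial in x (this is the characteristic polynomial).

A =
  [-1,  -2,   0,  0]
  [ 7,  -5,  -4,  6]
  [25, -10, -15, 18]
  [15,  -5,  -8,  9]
x^4 + 12*x^3 + 54*x^2 + 108*x + 81

Expanding det(x·I − A) (e.g. by cofactor expansion or by noting that A is similar to its Jordan form J, which has the same characteristic polynomial as A) gives
  χ_A(x) = x^4 + 12*x^3 + 54*x^2 + 108*x + 81
which factors as (x + 3)^4. The eigenvalues (with algebraic multiplicities) are λ = -3 with multiplicity 4.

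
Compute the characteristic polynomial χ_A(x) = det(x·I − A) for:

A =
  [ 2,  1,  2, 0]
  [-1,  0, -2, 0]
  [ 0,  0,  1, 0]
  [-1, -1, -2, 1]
x^4 - 4*x^3 + 6*x^2 - 4*x + 1

Expanding det(x·I − A) (e.g. by cofactor expansion or by noting that A is similar to its Jordan form J, which has the same characteristic polynomial as A) gives
  χ_A(x) = x^4 - 4*x^3 + 6*x^2 - 4*x + 1
which factors as (x - 1)^4. The eigenvalues (with algebraic multiplicities) are λ = 1 with multiplicity 4.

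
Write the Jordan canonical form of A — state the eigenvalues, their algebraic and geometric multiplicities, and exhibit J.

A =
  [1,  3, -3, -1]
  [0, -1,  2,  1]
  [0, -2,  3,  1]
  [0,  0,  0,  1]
J_2(1) ⊕ J_2(1)

The characteristic polynomial is
  det(x·I − A) = x^4 - 4*x^3 + 6*x^2 - 4*x + 1 = (x - 1)^4

Eigenvalues and multiplicities (the geometric multiplicity of λ is n − rank(A − λI), which equals the number of Jordan blocks for λ):
  λ = 1: algebraic multiplicity = 4, geometric multiplicity = 2

Determining the block sizes for each eigenvalue:
  λ = 1: with am = 4 and gm = 2, the partition is not yet determined (e.g. several partitions of 4 into 2 parts exist). Let N = A − (1)·I. Computing rank(N^1) = 2, rank(N^2) = 0; the number of blocks of size ≥ j is rank(N^{j−1}) − rank(N^j), giving [2, 2]. So we have 2 block(s) of size 2 → block sizes [2, 2]

Assembling the blocks gives a Jordan form
J =
  [1, 1, 0, 0]
  [0, 1, 0, 0]
  [0, 0, 1, 1]
  [0, 0, 0, 1]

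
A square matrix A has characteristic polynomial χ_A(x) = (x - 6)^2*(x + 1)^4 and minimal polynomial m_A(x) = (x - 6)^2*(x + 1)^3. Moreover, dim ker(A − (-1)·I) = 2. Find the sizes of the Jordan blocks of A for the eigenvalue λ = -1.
Block sizes for λ = -1: [3, 1]

Step 1 — from the characteristic polynomial, algebraic multiplicity of λ = -1 is 4. From dim ker(A − (-1)·I) = 2, there are exactly 2 Jordan blocks for λ = -1.
Step 2 — from the minimal polynomial, the factor (x + 1)^3 tells us the largest block for λ = -1 has size 3.
Step 3 — with total size 4, 2 blocks, and largest block 3, the block sizes (in nonincreasing order) are [3, 1].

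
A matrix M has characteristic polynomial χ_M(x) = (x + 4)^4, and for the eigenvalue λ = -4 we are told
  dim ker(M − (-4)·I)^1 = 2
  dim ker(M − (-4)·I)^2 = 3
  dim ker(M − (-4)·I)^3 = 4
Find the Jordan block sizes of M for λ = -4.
Block sizes for λ = -4: [3, 1]

From the dimensions of kernels of powers, the number of Jordan blocks of size at least j is d_j − d_{j−1} where d_j = dim ker(N^j) (with d_0 = 0). Computing the differences gives [2, 1, 1].
The number of blocks of size exactly k is (#blocks of size ≥ k) − (#blocks of size ≥ k + 1), so the partition is: 1 block(s) of size 1, 1 block(s) of size 3.
In nonincreasing order the block sizes are [3, 1].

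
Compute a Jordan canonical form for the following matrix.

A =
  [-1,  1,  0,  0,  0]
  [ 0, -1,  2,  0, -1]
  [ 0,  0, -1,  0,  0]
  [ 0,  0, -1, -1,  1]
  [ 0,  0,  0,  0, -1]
J_3(-1) ⊕ J_2(-1)

The characteristic polynomial is
  det(x·I − A) = x^5 + 5*x^4 + 10*x^3 + 10*x^2 + 5*x + 1 = (x + 1)^5

Eigenvalues and multiplicities (the geometric multiplicity of λ is n − rank(A − λI), which equals the number of Jordan blocks for λ):
  λ = -1: algebraic multiplicity = 5, geometric multiplicity = 2

Determining the block sizes for each eigenvalue:
  λ = -1: with am = 5 and gm = 2, the partition is not yet determined (e.g. several partitions of 5 into 2 parts exist). Let N = A − (-1)·I. Computing rank(N^1) = 3, rank(N^2) = 1, rank(N^3) = 0; the number of blocks of size ≥ j is rank(N^{j−1}) − rank(N^j), giving [2, 2, 1]. So we have 1 block(s) of size 3, 1 block(s) of size 2 → block sizes [3, 2]

Assembling the blocks gives a Jordan form
J =
  [-1,  1,  0,  0,  0]
  [ 0, -1,  1,  0,  0]
  [ 0,  0, -1,  0,  0]
  [ 0,  0,  0, -1,  1]
  [ 0,  0,  0,  0, -1]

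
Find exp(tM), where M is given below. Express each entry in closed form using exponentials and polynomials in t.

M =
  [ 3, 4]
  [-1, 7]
e^{tM} =
  [-2*t*exp(5*t) + exp(5*t), 4*t*exp(5*t)]
  [-t*exp(5*t), 2*t*exp(5*t) + exp(5*t)]

Strategy: write M = P · J · P⁻¹ where J is a Jordan canonical form, so e^{tM} = P · e^{tJ} · P⁻¹, and e^{tJ} can be computed block-by-block.

M has Jordan form
J =
  [5, 1]
  [0, 5]
(up to reordering of blocks).

Per-block formulas:
  For a 2×2 Jordan block J_2(5): exp(t · J_2(5)) = e^(5t)·(I + t·N), where N is the 2×2 nilpotent shift.

After assembling e^{tJ} and conjugating by P, we get:

e^{tM} =
  [-2*t*exp(5*t) + exp(5*t), 4*t*exp(5*t)]
  [-t*exp(5*t), 2*t*exp(5*t) + exp(5*t)]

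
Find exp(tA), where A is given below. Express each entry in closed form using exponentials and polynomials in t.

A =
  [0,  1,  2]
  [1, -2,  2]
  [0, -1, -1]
e^{tA} =
  [t^2*exp(-t) + t*exp(-t) + exp(-t), -t^2*exp(-t) + t*exp(-t), 2*t^2*exp(-t) + 2*t*exp(-t)]
  [t*exp(-t), -t*exp(-t) + exp(-t), 2*t*exp(-t)]
  [-t^2*exp(-t)/2, t^2*exp(-t)/2 - t*exp(-t), -t^2*exp(-t) + exp(-t)]

Strategy: write A = P · J · P⁻¹ where J is a Jordan canonical form, so e^{tA} = P · e^{tJ} · P⁻¹, and e^{tJ} can be computed block-by-block.

A has Jordan form
J =
  [-1,  1,  0]
  [ 0, -1,  1]
  [ 0,  0, -1]
(up to reordering of blocks).

Per-block formulas:
  For a 3×3 Jordan block J_3(-1): exp(t · J_3(-1)) = e^(-1t)·(I + t·N + (t^2/2)·N^2), where N is the 3×3 nilpotent shift.

After assembling e^{tJ} and conjugating by P, we get:

e^{tA} =
  [t^2*exp(-t) + t*exp(-t) + exp(-t), -t^2*exp(-t) + t*exp(-t), 2*t^2*exp(-t) + 2*t*exp(-t)]
  [t*exp(-t), -t*exp(-t) + exp(-t), 2*t*exp(-t)]
  [-t^2*exp(-t)/2, t^2*exp(-t)/2 - t*exp(-t), -t^2*exp(-t) + exp(-t)]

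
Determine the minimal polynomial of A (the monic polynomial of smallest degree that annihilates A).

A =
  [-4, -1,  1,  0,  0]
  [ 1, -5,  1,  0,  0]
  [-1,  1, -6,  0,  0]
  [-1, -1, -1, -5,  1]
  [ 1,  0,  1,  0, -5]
x^3 + 15*x^2 + 75*x + 125

The characteristic polynomial is χ_A(x) = (x + 5)^5, so the eigenvalues are known. The minimal polynomial is
  m_A(x) = Π_λ (x − λ)^{k_λ}
where k_λ is the size of the *largest* Jordan block for λ (equivalently, the smallest k with (A − λI)^k v = 0 for every generalised eigenvector v of λ).

  λ = -5: largest Jordan block has size 3, contributing (x + 5)^3

So m_A(x) = (x + 5)^3 = x^3 + 15*x^2 + 75*x + 125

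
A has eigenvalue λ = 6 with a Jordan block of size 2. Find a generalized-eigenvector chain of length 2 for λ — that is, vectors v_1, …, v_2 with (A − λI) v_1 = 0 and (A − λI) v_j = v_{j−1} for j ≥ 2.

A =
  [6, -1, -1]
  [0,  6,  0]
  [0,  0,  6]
A Jordan chain for λ = 6 of length 2:
v_1 = (-1, 0, 0)ᵀ
v_2 = (0, 1, 0)ᵀ

Let N = A − (6)·I. We want v_2 with N^2 v_2 = 0 but N^1 v_2 ≠ 0; then v_{j-1} := N · v_j for j = 2, …, 2.

Pick v_2 = (0, 1, 0)ᵀ.
Then v_1 = N · v_2 = (-1, 0, 0)ᵀ.

Sanity check: (A − (6)·I) v_1 = (0, 0, 0)ᵀ = 0. ✓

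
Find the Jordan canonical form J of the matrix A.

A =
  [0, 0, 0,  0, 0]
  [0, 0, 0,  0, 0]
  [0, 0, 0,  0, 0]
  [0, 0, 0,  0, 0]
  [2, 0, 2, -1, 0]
J_2(0) ⊕ J_1(0) ⊕ J_1(0) ⊕ J_1(0)

The characteristic polynomial is
  det(x·I − A) = x^5

Eigenvalues and multiplicities (the geometric multiplicity of λ is n − rank(A − λI), which equals the number of Jordan blocks for λ):
  λ = 0: algebraic multiplicity = 5, geometric multiplicity = 4

Determining the block sizes for each eigenvalue:
  λ = 0: 4 blocks summing to 5 forces exactly one block of size 2 and the rest size 1 → block sizes [2, 1, 1, 1]

Assembling the blocks gives a Jordan form
J =
  [0, 1, 0, 0, 0]
  [0, 0, 0, 0, 0]
  [0, 0, 0, 0, 0]
  [0, 0, 0, 0, 0]
  [0, 0, 0, 0, 0]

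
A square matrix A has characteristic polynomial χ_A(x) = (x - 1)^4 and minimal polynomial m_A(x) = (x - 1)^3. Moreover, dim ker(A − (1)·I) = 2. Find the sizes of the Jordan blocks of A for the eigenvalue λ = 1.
Block sizes for λ = 1: [3, 1]

Step 1 — from the characteristic polynomial, algebraic multiplicity of λ = 1 is 4. From dim ker(A − (1)·I) = 2, there are exactly 2 Jordan blocks for λ = 1.
Step 2 — from the minimal polynomial, the factor (x − 1)^3 tells us the largest block for λ = 1 has size 3.
Step 3 — with total size 4, 2 blocks, and largest block 3, the block sizes (in nonincreasing order) are [3, 1].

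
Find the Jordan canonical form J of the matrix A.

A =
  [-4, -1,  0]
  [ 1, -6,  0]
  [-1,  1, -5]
J_2(-5) ⊕ J_1(-5)

The characteristic polynomial is
  det(x·I − A) = x^3 + 15*x^2 + 75*x + 125 = (x + 5)^3

Eigenvalues and multiplicities (the geometric multiplicity of λ is n − rank(A − λI), which equals the number of Jordan blocks for λ):
  λ = -5: algebraic multiplicity = 3, geometric multiplicity = 2

Determining the block sizes for each eigenvalue:
  λ = -5: 2 blocks summing to 3 forces exactly one block of size 2 and the rest size 1 → block sizes [2, 1]

Assembling the blocks gives a Jordan form
J =
  [-5,  1,  0]
  [ 0, -5,  0]
  [ 0,  0, -5]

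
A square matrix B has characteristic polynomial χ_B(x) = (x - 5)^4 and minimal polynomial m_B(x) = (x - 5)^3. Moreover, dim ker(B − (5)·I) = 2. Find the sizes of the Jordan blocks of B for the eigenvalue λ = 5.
Block sizes for λ = 5: [3, 1]

Step 1 — from the characteristic polynomial, algebraic multiplicity of λ = 5 is 4. From dim ker(B − (5)·I) = 2, there are exactly 2 Jordan blocks for λ = 5.
Step 2 — from the minimal polynomial, the factor (x − 5)^3 tells us the largest block for λ = 5 has size 3.
Step 3 — with total size 4, 2 blocks, and largest block 3, the block sizes (in nonincreasing order) are [3, 1].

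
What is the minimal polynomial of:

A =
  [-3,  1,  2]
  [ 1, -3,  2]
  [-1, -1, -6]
x^2 + 8*x + 16

The characteristic polynomial is χ_A(x) = (x + 4)^3, so the eigenvalues are known. The minimal polynomial is
  m_A(x) = Π_λ (x − λ)^{k_λ}
where k_λ is the size of the *largest* Jordan block for λ (equivalently, the smallest k with (A − λI)^k v = 0 for every generalised eigenvector v of λ).

  λ = -4: largest Jordan block has size 2, contributing (x + 4)^2

So m_A(x) = (x + 4)^2 = x^2 + 8*x + 16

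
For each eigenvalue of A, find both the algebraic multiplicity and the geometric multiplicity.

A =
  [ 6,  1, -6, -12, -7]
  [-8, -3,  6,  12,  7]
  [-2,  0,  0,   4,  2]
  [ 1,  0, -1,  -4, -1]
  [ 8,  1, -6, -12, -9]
λ = -2: alg = 5, geom = 3

Step 1 — factor the characteristic polynomial to read off the algebraic multiplicities:
  χ_A(x) = (x + 2)^5

Step 2 — compute geometric multiplicities via the rank-nullity identity g(λ) = n − rank(A − λI):
  rank(A − (-2)·I) = 2, so dim ker(A − (-2)·I) = n − 2 = 3

Summary:
  λ = -2: algebraic multiplicity = 5, geometric multiplicity = 3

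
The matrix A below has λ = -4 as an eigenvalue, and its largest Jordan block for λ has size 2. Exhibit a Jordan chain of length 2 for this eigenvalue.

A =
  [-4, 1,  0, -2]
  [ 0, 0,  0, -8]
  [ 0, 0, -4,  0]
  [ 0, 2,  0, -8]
A Jordan chain for λ = -4 of length 2:
v_1 = (1, 4, 0, 2)ᵀ
v_2 = (0, 1, 0, 0)ᵀ

Let N = A − (-4)·I. We want v_2 with N^2 v_2 = 0 but N^1 v_2 ≠ 0; then v_{j-1} := N · v_j for j = 2, …, 2.

Pick v_2 = (0, 1, 0, 0)ᵀ.
Then v_1 = N · v_2 = (1, 4, 0, 2)ᵀ.

Sanity check: (A − (-4)·I) v_1 = (0, 0, 0, 0)ᵀ = 0. ✓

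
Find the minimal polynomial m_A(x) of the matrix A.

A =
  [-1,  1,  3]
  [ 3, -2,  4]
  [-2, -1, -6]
x^3 + 9*x^2 + 27*x + 27

The characteristic polynomial is χ_A(x) = (x + 3)^3, so the eigenvalues are known. The minimal polynomial is
  m_A(x) = Π_λ (x − λ)^{k_λ}
where k_λ is the size of the *largest* Jordan block for λ (equivalently, the smallest k with (A − λI)^k v = 0 for every generalised eigenvector v of λ).

  λ = -3: largest Jordan block has size 3, contributing (x + 3)^3

So m_A(x) = (x + 3)^3 = x^3 + 9*x^2 + 27*x + 27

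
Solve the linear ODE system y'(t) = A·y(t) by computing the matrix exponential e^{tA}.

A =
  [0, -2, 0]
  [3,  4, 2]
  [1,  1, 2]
e^{tA} =
  [-t^2*exp(2*t) - 2*t*exp(2*t) + exp(2*t), -2*t*exp(2*t), -2*t^2*exp(2*t)]
  [t^2*exp(2*t) + 3*t*exp(2*t), 2*t*exp(2*t) + exp(2*t), 2*t^2*exp(2*t) + 2*t*exp(2*t)]
  [t^2*exp(2*t)/2 + t*exp(2*t), t*exp(2*t), t^2*exp(2*t) + exp(2*t)]

Strategy: write A = P · J · P⁻¹ where J is a Jordan canonical form, so e^{tA} = P · e^{tJ} · P⁻¹, and e^{tJ} can be computed block-by-block.

A has Jordan form
J =
  [2, 1, 0]
  [0, 2, 1]
  [0, 0, 2]
(up to reordering of blocks).

Per-block formulas:
  For a 3×3 Jordan block J_3(2): exp(t · J_3(2)) = e^(2t)·(I + t·N + (t^2/2)·N^2), where N is the 3×3 nilpotent shift.

After assembling e^{tJ} and conjugating by P, we get:

e^{tA} =
  [-t^2*exp(2*t) - 2*t*exp(2*t) + exp(2*t), -2*t*exp(2*t), -2*t^2*exp(2*t)]
  [t^2*exp(2*t) + 3*t*exp(2*t), 2*t*exp(2*t) + exp(2*t), 2*t^2*exp(2*t) + 2*t*exp(2*t)]
  [t^2*exp(2*t)/2 + t*exp(2*t), t*exp(2*t), t^2*exp(2*t) + exp(2*t)]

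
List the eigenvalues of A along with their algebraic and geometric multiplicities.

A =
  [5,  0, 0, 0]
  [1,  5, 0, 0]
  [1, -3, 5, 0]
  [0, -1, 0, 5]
λ = 5: alg = 4, geom = 2

Step 1 — factor the characteristic polynomial to read off the algebraic multiplicities:
  χ_A(x) = (x - 5)^4

Step 2 — compute geometric multiplicities via the rank-nullity identity g(λ) = n − rank(A − λI):
  rank(A − (5)·I) = 2, so dim ker(A − (5)·I) = n − 2 = 2

Summary:
  λ = 5: algebraic multiplicity = 4, geometric multiplicity = 2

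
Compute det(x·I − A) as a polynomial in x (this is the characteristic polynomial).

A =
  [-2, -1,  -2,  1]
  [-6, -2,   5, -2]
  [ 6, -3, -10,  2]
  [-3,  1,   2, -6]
x^4 + 20*x^3 + 150*x^2 + 500*x + 625

Expanding det(x·I − A) (e.g. by cofactor expansion or by noting that A is similar to its Jordan form J, which has the same characteristic polynomial as A) gives
  χ_A(x) = x^4 + 20*x^3 + 150*x^2 + 500*x + 625
which factors as (x + 5)^4. The eigenvalues (with algebraic multiplicities) are λ = -5 with multiplicity 4.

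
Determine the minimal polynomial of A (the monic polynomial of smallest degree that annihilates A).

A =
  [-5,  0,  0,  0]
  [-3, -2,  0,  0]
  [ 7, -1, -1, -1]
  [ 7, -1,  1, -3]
x^3 + 9*x^2 + 24*x + 20

The characteristic polynomial is χ_A(x) = (x + 2)^3*(x + 5), so the eigenvalues are known. The minimal polynomial is
  m_A(x) = Π_λ (x − λ)^{k_λ}
where k_λ is the size of the *largest* Jordan block for λ (equivalently, the smallest k with (A − λI)^k v = 0 for every generalised eigenvector v of λ).

  λ = -5: largest Jordan block has size 1, contributing (x + 5)
  λ = -2: largest Jordan block has size 2, contributing (x + 2)^2

So m_A(x) = (x + 2)^2*(x + 5) = x^3 + 9*x^2 + 24*x + 20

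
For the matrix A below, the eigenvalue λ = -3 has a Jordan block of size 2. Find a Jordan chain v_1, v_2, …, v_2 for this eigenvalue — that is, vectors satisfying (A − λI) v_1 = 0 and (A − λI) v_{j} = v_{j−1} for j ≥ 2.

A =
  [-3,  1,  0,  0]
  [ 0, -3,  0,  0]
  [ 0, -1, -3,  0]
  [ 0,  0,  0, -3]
A Jordan chain for λ = -3 of length 2:
v_1 = (1, 0, -1, 0)ᵀ
v_2 = (0, 1, 0, 0)ᵀ

Let N = A − (-3)·I. We want v_2 with N^2 v_2 = 0 but N^1 v_2 ≠ 0; then v_{j-1} := N · v_j for j = 2, …, 2.

Pick v_2 = (0, 1, 0, 0)ᵀ.
Then v_1 = N · v_2 = (1, 0, -1, 0)ᵀ.

Sanity check: (A − (-3)·I) v_1 = (0, 0, 0, 0)ᵀ = 0. ✓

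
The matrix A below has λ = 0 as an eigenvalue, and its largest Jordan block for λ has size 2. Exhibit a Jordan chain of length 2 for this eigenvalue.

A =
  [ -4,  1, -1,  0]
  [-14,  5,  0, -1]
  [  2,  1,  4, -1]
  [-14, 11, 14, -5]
A Jordan chain for λ = 0 of length 2:
v_1 = (-4, -14, 2, -14)ᵀ
v_2 = (1, 0, 0, 0)ᵀ

Let N = A − (0)·I. We want v_2 with N^2 v_2 = 0 but N^1 v_2 ≠ 0; then v_{j-1} := N · v_j for j = 2, …, 2.

Pick v_2 = (1, 0, 0, 0)ᵀ.
Then v_1 = N · v_2 = (-4, -14, 2, -14)ᵀ.

Sanity check: (A − (0)·I) v_1 = (0, 0, 0, 0)ᵀ = 0. ✓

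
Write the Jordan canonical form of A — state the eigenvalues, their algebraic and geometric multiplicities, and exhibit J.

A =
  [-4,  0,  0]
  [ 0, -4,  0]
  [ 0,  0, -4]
J_1(-4) ⊕ J_1(-4) ⊕ J_1(-4)

The characteristic polynomial is
  det(x·I − A) = x^3 + 12*x^2 + 48*x + 64 = (x + 4)^3

Eigenvalues and multiplicities (the geometric multiplicity of λ is n − rank(A − λI), which equals the number of Jordan blocks for λ):
  λ = -4: algebraic multiplicity = 3, geometric multiplicity = 3

Determining the block sizes for each eigenvalue:
  λ = -4: gm = am = 3, so every block has size 1 → block sizes [1, 1, 1]

Assembling the blocks gives a Jordan form
J =
  [-4,  0,  0]
  [ 0, -4,  0]
  [ 0,  0, -4]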